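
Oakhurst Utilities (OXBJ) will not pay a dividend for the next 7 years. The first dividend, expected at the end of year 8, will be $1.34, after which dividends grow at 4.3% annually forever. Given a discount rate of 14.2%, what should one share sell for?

$5.34

Deferred-dividend DDM. At t=7 the remaining stream is a growing perpetuity with first payment D_8 = 1.34.
V_7 = D_8/(r−g) = 1.34/(0.142−0.043) = 13.5354
P₀ = V_7/(1+r)^7 = 13.5354/(1+0.142)^7 = 5.3433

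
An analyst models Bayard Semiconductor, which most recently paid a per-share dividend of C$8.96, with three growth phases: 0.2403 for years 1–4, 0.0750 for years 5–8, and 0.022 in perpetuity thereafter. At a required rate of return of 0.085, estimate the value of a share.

C$349.62

Three-stage DDM. Project D₁…D_8; terminal Gordon value at t=8 with g = 0.022; discount at r = 0.085.
D_1 = 11.1131
D_2 = 13.7836
D_3 = 17.0958
D_4 = 21.2039
D_5 = 22.7942
D_6 = 24.5037
D_7 = 26.3415
D_8 = 28.3171
TV_8 = 28.9401/(0.085−0.022) = 459.3664
P₀ = Σ Dₜ/(1+r)ᵗ + TV_8/(1+r)^8 = 349.6170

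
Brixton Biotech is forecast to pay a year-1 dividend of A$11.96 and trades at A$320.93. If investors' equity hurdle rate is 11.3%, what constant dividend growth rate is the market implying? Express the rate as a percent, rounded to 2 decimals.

7.57%

From P₀ = D₁/(r − g), the implied growth is g = r − D₁/P₀.
g = 0.113 − 11.96/320.93 = 0.113 − 0.03727 = 0.07573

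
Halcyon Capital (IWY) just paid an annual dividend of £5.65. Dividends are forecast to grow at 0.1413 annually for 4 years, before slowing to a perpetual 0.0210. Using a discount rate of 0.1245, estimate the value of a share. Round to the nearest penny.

Two-stage DDM. Project D₁…D_4 at 0.1413, terminal growth 0.021, discount at r = 0.1245.
D_1 = 6.4483
D_2 = 7.3595
D_3 = 8.3994
D_4 = 9.5862
Terminal value at t=4: TV = D_5/(r−g) = 9.7875/(0.1245−0.021) = 94.5656
P₀ = 6.4483/(1+0.1245)^1 + 7.3595/(1+0.1245)^2 + 8.3994/(1+0.1245)^3 + 9.5862/(1+0.1245)^4 + 94.5656/(1+0.1245)^4 = 82.5987

£82.60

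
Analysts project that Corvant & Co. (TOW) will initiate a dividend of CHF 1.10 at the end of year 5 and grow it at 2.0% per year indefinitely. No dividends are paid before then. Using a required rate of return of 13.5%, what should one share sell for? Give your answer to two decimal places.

Deferred-dividend DDM. At t=4 the remaining stream is a growing perpetuity with first payment D_5 = 1.10.
V_4 = D_5/(r−g) = 1.10/(0.135−0.02) = 9.5652
P₀ = V_4/(1+r)^4 = 9.5652/(1+0.135)^4 = 5.7638

CHF 5.76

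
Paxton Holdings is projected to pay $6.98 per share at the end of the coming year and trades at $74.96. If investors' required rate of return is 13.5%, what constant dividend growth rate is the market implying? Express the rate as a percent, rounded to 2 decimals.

From P₀ = D₁/(r − g), the implied growth is g = r − D₁/P₀.
g = 0.135 − 6.98/74.96 = 0.135 − 0.09312 = 0.04188

4.19%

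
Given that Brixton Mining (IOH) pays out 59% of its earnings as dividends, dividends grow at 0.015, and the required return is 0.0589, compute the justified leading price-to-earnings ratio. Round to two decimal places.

13.44

Justified leading P/E = b/(r−g) = 0.59/(0.0589−0.015) = 13.4396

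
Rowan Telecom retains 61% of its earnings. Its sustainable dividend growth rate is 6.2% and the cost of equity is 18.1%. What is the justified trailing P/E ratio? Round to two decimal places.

Payout ratio b = 1 − 0.61 = 0.39.
Justified trailing P/E = b(1+g)/(r−g) = 0.39×(1+0.062)/(0.181−0.062) = 3.4805

3.48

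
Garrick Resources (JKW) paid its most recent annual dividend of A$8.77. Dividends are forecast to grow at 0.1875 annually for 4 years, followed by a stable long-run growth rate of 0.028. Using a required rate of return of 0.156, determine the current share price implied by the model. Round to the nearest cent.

A$115.97

Two-stage DDM. Project D₁…D_4 at 0.1875, terminal growth 0.028, discount at r = 0.156.
D_1 = 10.4144
D_2 = 12.3671
D_3 = 14.6859
D_4 = 17.4395
Terminal value at t=4: TV = D_5/(r−g) = 17.9278/(0.156−0.028) = 140.0610
P₀ = 10.4144/(1+0.156)^1 + 12.3671/(1+0.156)^2 + 14.6859/(1+0.156)^3 + 17.4395/(1+0.156)^4 + 140.0610/(1+0.156)^4 = 115.9664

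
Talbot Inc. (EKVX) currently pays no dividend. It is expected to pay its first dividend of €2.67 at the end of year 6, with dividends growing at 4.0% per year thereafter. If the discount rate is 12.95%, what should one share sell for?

€16.23

Deferred-dividend DDM. At t=5 the remaining stream is a growing perpetuity with first payment D_6 = 2.67.
V_5 = D_6/(r−g) = 2.67/(0.1295−0.04) = 29.8324
P₀ = V_5/(1+r)^5 = 29.8324/(1+0.1295)^5 = 16.2277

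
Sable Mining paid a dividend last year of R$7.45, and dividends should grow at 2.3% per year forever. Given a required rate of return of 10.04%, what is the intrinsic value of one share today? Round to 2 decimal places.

Gordon growth model: P₀ = D₁/(r − g). D₁ = 7.45 × (1 + 0.023) = 7.6213.
P₀ = 7.6213 / (0.1004 − 0.023) = 7.6213 / 0.0774 = 98.4671

R$98.47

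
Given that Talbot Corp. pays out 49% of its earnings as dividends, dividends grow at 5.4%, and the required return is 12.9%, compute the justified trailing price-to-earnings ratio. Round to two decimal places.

6.89

Justified trailing P/E = b(1+g)/(r−g) = 0.49×(1+0.054)/(0.129−0.054) = 6.8861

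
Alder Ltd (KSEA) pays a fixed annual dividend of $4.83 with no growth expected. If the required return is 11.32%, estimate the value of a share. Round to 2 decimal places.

Zero-growth DDM (perpetuity): P₀ = D/r = 4.83 / 0.1132 = 42.6678

$42.67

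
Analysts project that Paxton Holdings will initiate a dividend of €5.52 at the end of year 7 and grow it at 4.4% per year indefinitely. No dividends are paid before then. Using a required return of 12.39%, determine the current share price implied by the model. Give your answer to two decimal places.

Deferred-dividend DDM. At t=6 the remaining stream is a growing perpetuity with first payment D_7 = 5.52.
V_6 = D_7/(r−g) = 5.52/(0.1239−0.044) = 69.0864
P₀ = V_6/(1+r)^6 = 69.0864/(1+0.1239)^6 = 34.2789

€34.28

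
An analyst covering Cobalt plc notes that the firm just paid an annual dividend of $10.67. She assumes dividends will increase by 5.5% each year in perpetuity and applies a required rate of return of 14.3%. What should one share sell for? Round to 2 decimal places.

Gordon growth model: P₀ = D₁/(r − g). D₁ = 10.67 × (1 + 0.055) = 11.2569.
P₀ = 11.2569 / (0.143 − 0.055) = 11.2569 / 0.088 = 127.9187

$127.92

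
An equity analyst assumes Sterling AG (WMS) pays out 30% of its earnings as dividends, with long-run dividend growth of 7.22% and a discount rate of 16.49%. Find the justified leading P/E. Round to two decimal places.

3.24

Justified leading P/E = b/(r−g) = 0.30/(0.1649−0.0722) = 3.2362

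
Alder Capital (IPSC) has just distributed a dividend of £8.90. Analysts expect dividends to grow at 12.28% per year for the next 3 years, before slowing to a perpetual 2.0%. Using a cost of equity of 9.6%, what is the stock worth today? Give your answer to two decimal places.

£156.45

Two-stage DDM. Project D₁…D_3 at 0.1228, terminal growth 0.02, discount at r = 0.096.
D_1 = 9.9929
D_2 = 11.2201
D_3 = 12.5979
Terminal value at t=3: TV = D_4/(r−g) = 12.8498/(0.096−0.02) = 169.0767
P₀ = 9.9929/(1+0.096)^1 + 11.2201/(1+0.096)^2 + 12.5979/(1+0.096)^3 + 169.0767/(1+0.096)^3 = 156.4529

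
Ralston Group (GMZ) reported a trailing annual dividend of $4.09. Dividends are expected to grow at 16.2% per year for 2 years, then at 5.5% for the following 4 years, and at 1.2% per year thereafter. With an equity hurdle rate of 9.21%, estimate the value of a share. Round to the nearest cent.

$76.93

Three-stage DDM. Project D₁…D_6; terminal Gordon value at t=6 with g = 0.012; discount at r = 0.0921.
D_1 = 4.7526
D_2 = 5.5225
D_3 = 5.8262
D_4 = 6.1467
D_5 = 6.4847
D_6 = 6.8414
TV_6 = 6.9235/(0.0921−0.012) = 86.4357
P₀ = Σ Dₜ/(1+r)ᵗ + TV_6/(1+r)^6 = 76.9300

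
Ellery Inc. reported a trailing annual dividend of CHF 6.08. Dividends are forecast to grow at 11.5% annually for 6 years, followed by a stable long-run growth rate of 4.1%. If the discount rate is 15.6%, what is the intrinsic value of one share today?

Two-stage DDM. Project D₁…D_6 at 0.115, terminal growth 0.041, discount at r = 0.156.
D_1 = 6.7792
D_2 = 7.5588
D_3 = 8.4281
D_4 = 9.3973
D_5 = 10.4780
D_6 = 11.6830
Terminal value at t=6: TV = D_7/(r−g) = 12.1620/(0.156−0.041) = 105.7562
P₀ = 6.7792/(1+0.156)^1 + 7.5588/(1+0.156)^2 + 8.4281/(1+0.156)^3 + 9.3973/(1+0.156)^4 + 10.4780/(1+0.156)^5 + 11.6830/(1+0.156)^6 + 105.7562/(1+0.156)^6 = 76.5258

CHF 76.53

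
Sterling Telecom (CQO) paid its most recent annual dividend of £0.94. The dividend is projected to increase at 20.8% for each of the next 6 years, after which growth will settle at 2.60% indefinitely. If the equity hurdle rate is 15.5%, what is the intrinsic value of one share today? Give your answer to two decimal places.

Two-stage DDM. Project D₁…D_6 at 0.208, terminal growth 0.026, discount at r = 0.155.
D_1 = 1.1355
D_2 = 1.3717
D_3 = 1.6570
D_4 = 2.0017
D_5 = 2.4180
D_6 = 2.9210
Terminal value at t=6: TV = D_7/(r−g) = 2.9969/(0.155−0.026) = 23.2320
P₀ = 1.1355/(1+0.155)^1 + 1.3717/(1+0.155)^2 + 1.6570/(1+0.155)^3 + 2.0017/(1+0.155)^4 + 2.4180/(1+0.155)^5 + 2.9210/(1+0.155)^6 + 23.2320/(1+0.155)^6 = 16.4041

£16.40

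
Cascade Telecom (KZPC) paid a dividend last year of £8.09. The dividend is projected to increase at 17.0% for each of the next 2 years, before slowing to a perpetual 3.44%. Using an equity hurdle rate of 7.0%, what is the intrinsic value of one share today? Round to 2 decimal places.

£299.57

Two-stage DDM. Project D₁…D_2 at 0.17, terminal growth 0.0344, discount at r = 0.07.
D_1 = 9.4653
D_2 = 11.0744
Terminal value at t=2: TV = D_3/(r−g) = 11.4554/(0.07−0.0344) = 321.7798
P₀ = 9.4653/(1+0.07)^1 + 11.0744/(1+0.07)^2 + 321.7798/(1+0.07)^2 = 299.5738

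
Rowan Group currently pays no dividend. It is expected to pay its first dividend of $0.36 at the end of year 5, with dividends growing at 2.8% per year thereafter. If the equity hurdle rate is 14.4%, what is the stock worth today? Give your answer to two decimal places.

$1.81

Deferred-dividend DDM. At t=4 the remaining stream is a growing perpetuity with first payment D_5 = 0.36.
V_4 = D_5/(r−g) = 0.36/(0.144−0.028) = 3.1034
P₀ = V_4/(1+r)^4 = 3.1034/(1+0.144)^4 = 1.8119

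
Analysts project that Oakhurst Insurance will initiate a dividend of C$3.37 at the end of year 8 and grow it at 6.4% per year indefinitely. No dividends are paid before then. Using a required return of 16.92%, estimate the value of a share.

Deferred-dividend DDM. At t=7 the remaining stream is a growing perpetuity with first payment D_8 = 3.37.
V_7 = D_8/(r−g) = 3.37/(0.1692−0.064) = 32.0342
P₀ = V_7/(1+r)^7 = 32.0342/(1+0.1692)^7 = 10.7249

C$10.72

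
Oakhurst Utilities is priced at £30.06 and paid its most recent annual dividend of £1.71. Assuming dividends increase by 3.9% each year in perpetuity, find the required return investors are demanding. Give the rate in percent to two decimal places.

Rearranging the constant-growth DDM: r = D₁/P₀ + g.
D₁ = 1.71 × (1 + 0.039) = 1.7767.
r = 1.7767 / 30.06 + 0.039 = 0.05910 + 0.039 = 0.09810

9.81%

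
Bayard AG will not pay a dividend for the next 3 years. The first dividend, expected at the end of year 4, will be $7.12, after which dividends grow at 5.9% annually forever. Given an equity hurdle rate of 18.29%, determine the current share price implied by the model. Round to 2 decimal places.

$34.72

Deferred-dividend DDM. At t=3 the remaining stream is a growing perpetuity with first payment D_4 = 7.12.
V_3 = D_4/(r−g) = 7.12/(0.1829−0.059) = 57.4657
P₀ = V_3/(1+r)^3 = 57.4657/(1+0.1829)^3 = 34.7188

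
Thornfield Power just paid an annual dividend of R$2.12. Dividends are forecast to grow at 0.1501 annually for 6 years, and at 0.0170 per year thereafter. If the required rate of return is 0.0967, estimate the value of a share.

Two-stage DDM. Project D₁…D_6 at 0.1501, terminal growth 0.017, discount at r = 0.0967.
D_1 = 2.4382
D_2 = 2.8042
D_3 = 3.2251
D_4 = 3.7092
D_5 = 4.2659
D_6 = 4.9062
Terminal value at t=6: TV = D_7/(r−g) = 4.9897/(0.0967−0.017) = 62.6054
P₀ = 2.4382/(1+0.0967)^1 + 2.8042/(1+0.0967)^2 + 3.2251/(1+0.0967)^3 + 3.7092/(1+0.0967)^4 + 4.2659/(1+0.0967)^5 + 4.9062/(1+0.0967)^6 + 62.6054/(1+0.0967)^6 = 51.0545

R$51.05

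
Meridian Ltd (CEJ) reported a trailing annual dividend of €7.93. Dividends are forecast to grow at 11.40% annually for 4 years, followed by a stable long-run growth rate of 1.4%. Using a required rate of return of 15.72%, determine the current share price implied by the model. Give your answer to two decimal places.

€77.09

Two-stage DDM. Project D₁…D_4 at 0.114, terminal growth 0.014, discount at r = 0.1572.
D_1 = 8.8340
D_2 = 9.8411
D_3 = 10.9630
D_4 = 12.2128
Terminal value at t=4: TV = D_5/(r−g) = 12.3837/(0.1572−0.014) = 86.4786
P₀ = 8.8340/(1+0.1572)^1 + 9.8411/(1+0.1572)^2 + 10.9630/(1+0.1572)^3 + 12.2128/(1+0.1572)^4 + 86.4786/(1+0.1572)^4 = 77.0934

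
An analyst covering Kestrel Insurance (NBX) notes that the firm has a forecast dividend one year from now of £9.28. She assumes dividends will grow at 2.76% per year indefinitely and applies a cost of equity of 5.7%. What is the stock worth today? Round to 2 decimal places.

£315.65

Gordon growth model: P₀ = D₁/(r − g), with D₁ = 9.28 given directly.
P₀ = 9.2800 / (0.057 − 0.0276) = 9.2800 / 0.0294 = 315.6463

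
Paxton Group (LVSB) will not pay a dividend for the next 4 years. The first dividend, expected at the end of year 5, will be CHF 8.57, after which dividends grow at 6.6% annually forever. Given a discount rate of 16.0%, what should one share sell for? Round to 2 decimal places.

Deferred-dividend DDM. At t=4 the remaining stream is a growing perpetuity with first payment D_5 = 8.57.
V_4 = D_5/(r−g) = 8.57/(0.16−0.066) = 91.1702
P₀ = V_4/(1+r)^4 = 91.1702/(1+0.16)^4 = 50.3525

CHF 50.35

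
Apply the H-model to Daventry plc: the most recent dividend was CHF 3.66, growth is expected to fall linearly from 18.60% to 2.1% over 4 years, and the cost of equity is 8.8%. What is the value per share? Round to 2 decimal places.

H-model: P₀ = D₀[(1+g_L) + H(g_S−g_L)]/(r−g_L), with H = 4/2 = 2.
P₀ = 3.66 × [(1+0.021) + 2×(0.186−0.021)] / (0.088−0.021)
   = 3.66 × 1.3510 / 0.067 = 73.8009

CHF 73.80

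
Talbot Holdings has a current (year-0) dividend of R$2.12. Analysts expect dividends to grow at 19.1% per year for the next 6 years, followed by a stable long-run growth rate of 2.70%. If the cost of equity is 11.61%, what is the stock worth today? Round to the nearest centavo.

Two-stage DDM. Project D₁…D_6 at 0.191, terminal growth 0.027, discount at r = 0.1161.
D_1 = 2.5249
D_2 = 3.0072
D_3 = 3.5816
D_4 = 4.2656
D_5 = 5.0804
D_6 = 6.0507
Terminal value at t=6: TV = D_7/(r−g) = 6.2141/(0.1161−0.027) = 69.7428
P₀ = 2.5249/(1+0.1161)^1 + 3.0072/(1+0.1161)^2 + 3.5816/(1+0.1161)^3 + 4.2656/(1+0.1161)^4 + 5.0804/(1+0.1161)^5 + 6.0507/(1+0.1161)^6 + 69.7428/(1+0.1161)^6 = 52.1464

R$52.15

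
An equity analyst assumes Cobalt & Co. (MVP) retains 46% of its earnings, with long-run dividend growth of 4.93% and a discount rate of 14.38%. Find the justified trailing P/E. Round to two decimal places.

Payout ratio b = 1 − 0.46 = 0.54.
Justified trailing P/E = b(1+g)/(r−g) = 0.54×(1+0.0493)/(0.1438−0.0493) = 5.9960

6.00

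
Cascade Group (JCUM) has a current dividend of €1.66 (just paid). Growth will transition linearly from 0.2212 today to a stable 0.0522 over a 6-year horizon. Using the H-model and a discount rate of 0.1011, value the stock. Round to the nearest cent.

H-model: P₀ = D₀[(1+g_L) + H(g_S−g_L)]/(r−g_L), with H = 6/2 = 3.
P₀ = 1.66 × [(1+0.0522) + 3×(0.2212−0.0522)] / (0.1011−0.0522)
   = 1.66 × 1.5592 / 0.0489 = 52.9299

€52.93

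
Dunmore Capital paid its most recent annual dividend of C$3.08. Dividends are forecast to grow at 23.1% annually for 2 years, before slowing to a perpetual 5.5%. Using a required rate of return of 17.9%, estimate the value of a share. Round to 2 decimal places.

C$35.14

Two-stage DDM. Project D₁…D_2 at 0.231, terminal growth 0.055, discount at r = 0.179.
D_1 = 3.7915
D_2 = 4.6673
Terminal value at t=2: TV = D_3/(r−g) = 4.9240/(0.179−0.055) = 39.7098
P₀ = 3.7915/(1+0.179)^1 + 4.6673/(1+0.179)^2 + 39.7098/(1+0.179)^2 = 35.1409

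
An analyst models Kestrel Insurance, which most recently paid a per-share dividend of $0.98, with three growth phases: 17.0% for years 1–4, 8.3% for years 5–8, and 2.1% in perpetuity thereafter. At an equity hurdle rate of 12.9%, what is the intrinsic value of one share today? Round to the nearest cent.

Three-stage DDM. Project D₁…D_8; terminal Gordon value at t=8 with g = 0.021; discount at r = 0.129.
D_1 = 1.1466
D_2 = 1.3415
D_3 = 1.5696
D_4 = 1.8364
D_5 = 1.9888
D_6 = 2.1539
D_7 = 2.3327
D_8 = 2.5263
TV_8 = 2.5793/(0.129−0.021) = 23.8828
P₀ = Σ Dₜ/(1+r)ᵗ + TV_8/(1+r)^8 = 17.4157

$17.42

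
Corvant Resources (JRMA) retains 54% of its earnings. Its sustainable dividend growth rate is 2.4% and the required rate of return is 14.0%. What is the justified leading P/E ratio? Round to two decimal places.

3.97

Payout ratio b = 1 − 0.54 = 0.46.
Justified leading P/E = b/(r−g) = 0.46/(0.14−0.024) = 3.9655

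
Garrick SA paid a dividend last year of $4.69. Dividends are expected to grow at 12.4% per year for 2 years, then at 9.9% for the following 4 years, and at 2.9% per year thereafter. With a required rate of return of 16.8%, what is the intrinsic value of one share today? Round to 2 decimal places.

$49.01

Three-stage DDM. Project D₁…D_6; terminal Gordon value at t=6 with g = 0.029; discount at r = 0.168.
D_1 = 5.2716
D_2 = 5.9252
D_3 = 6.5118
D_4 = 7.1565
D_5 = 7.8650
D_6 = 8.6436
TV_6 = 8.8943/(0.168−0.029) = 63.9877
P₀ = Σ Dₜ/(1+r)ᵗ + TV_6/(1+r)^6 = 49.0134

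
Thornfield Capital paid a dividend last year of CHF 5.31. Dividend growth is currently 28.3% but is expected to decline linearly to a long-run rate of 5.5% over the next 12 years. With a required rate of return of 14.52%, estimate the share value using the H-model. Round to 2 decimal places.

CHF 142.64

H-model: P₀ = D₀[(1+g_L) + H(g_S−g_L)]/(r−g_L), with H = 12/2 = 6.
P₀ = 5.31 × [(1+0.055) + 6×(0.283−0.055)] / (0.1452−0.055)
   = 5.31 × 2.4230 / 0.0902 = 142.6400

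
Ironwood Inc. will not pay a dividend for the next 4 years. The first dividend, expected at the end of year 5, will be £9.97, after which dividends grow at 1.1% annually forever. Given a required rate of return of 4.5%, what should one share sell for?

Deferred-dividend DDM. At t=4 the remaining stream is a growing perpetuity with first payment D_5 = 9.97.
V_4 = D_5/(r−g) = 9.97/(0.045−0.011) = 293.2353
P₀ = V_4/(1+r)^4 = 293.2353/(1+0.045)^4 = 245.8958

£245.90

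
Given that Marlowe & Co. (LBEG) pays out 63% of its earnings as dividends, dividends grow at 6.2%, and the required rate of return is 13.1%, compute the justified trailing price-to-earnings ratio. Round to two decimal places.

Justified trailing P/E = b(1+g)/(r−g) = 0.63×(1+0.062)/(0.131−0.062) = 9.6965

9.70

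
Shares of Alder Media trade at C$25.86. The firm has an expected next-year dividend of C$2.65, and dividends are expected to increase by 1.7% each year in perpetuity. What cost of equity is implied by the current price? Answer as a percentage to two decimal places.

Rearranging the constant-growth DDM: r = D₁/P₀ + g.
r = 2.6500 / 25.86 + 0.017 = 0.10247 + 0.017 = 0.11947

11.95%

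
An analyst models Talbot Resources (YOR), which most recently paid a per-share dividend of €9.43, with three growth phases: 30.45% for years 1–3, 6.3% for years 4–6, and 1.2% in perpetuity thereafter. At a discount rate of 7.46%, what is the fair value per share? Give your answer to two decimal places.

€355.72

Three-stage DDM. Project D₁…D_6; terminal Gordon value at t=6 with g = 0.012; discount at r = 0.0746.
D_1 = 12.3014
D_2 = 16.0472
D_3 = 20.9336
D_4 = 22.2524
D_5 = 23.6543
D_6 = 25.1445
TV_6 = 25.4463/(0.0746−0.012) = 406.4900
P₀ = Σ Dₜ/(1+r)ᵗ + TV_6/(1+r)^6 = 355.7161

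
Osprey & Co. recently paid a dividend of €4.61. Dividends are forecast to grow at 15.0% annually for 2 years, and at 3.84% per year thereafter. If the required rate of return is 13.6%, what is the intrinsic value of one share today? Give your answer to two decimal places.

Two-stage DDM. Project D₁…D_2 at 0.15, terminal growth 0.0384, discount at r = 0.136.
D_1 = 5.3015
D_2 = 6.0967
Terminal value at t=2: TV = D_3/(r−g) = 6.3308/(0.136−0.0384) = 64.8652
P₀ = 5.3015/(1+0.136)^1 + 6.0967/(1+0.136)^2 + 64.8652/(1+0.136)^2 = 59.6549

€59.65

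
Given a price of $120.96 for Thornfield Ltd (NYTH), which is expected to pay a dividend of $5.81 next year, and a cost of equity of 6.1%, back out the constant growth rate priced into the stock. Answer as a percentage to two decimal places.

1.30%

From P₀ = D₁/(r − g), the implied growth is g = r − D₁/P₀.
g = 0.061 − 5.81/120.96 = 0.061 − 0.04803 = 0.01297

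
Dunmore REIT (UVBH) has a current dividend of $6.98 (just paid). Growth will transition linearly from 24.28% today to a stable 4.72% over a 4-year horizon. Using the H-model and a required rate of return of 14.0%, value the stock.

$108.19

H-model: P₀ = D₀[(1+g_L) + H(g_S−g_L)]/(r−g_L), with H = 4/2 = 2.
P₀ = 6.98 × [(1+0.0472) + 2×(0.2428−0.0472)] / (0.14−0.0472)
   = 6.98 × 1.4384 / 0.0928 = 108.1900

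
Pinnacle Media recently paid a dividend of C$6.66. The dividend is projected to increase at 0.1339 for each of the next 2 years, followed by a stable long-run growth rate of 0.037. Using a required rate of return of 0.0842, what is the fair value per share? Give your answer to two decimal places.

Two-stage DDM. Project D₁…D_2 at 0.1339, terminal growth 0.037, discount at r = 0.0842.
D_1 = 7.5518
D_2 = 8.5630
Terminal value at t=2: TV = D_3/(r−g) = 8.8798/(0.0842−0.037) = 188.1311
P₀ = 7.5518/(1+0.0842)^1 + 8.5630/(1+0.0842)^2 + 188.1311/(1+0.0842)^2 = 174.2947

C$174.29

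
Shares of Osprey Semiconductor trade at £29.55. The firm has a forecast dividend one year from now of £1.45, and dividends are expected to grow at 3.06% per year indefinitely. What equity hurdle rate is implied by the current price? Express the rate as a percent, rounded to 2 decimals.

Rearranging the constant-growth DDM: r = D₁/P₀ + g.
r = 1.4500 / 29.55 + 0.0306 = 0.04907 + 0.0306 = 0.07967

7.97%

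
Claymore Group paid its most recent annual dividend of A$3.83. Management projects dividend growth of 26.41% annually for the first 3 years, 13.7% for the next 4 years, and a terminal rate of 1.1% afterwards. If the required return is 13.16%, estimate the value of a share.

Three-stage DDM. Project D₁…D_7; terminal Gordon value at t=7 with g = 0.011; discount at r = 0.1316.
D_1 = 4.8415
D_2 = 6.1201
D_3 = 7.7365
D_4 = 8.7964
D_5 = 10.0015
D_6 = 11.3717
D_7 = 12.9296
TV_7 = 13.0718/(0.1316−0.011) = 108.3899
P₀ = Σ Dₜ/(1+r)ᵗ + TV_7/(1+r)^7 = 81.6274

A$81.63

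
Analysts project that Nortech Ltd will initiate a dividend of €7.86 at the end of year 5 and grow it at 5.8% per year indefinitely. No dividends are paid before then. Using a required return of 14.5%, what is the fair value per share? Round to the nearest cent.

Deferred-dividend DDM. At t=4 the remaining stream is a growing perpetuity with first payment D_5 = 7.86.
V_4 = D_5/(r−g) = 7.86/(0.145−0.058) = 90.3448
P₀ = V_4/(1+r)^4 = 90.3448/(1+0.145)^4 = 52.5631

€52.56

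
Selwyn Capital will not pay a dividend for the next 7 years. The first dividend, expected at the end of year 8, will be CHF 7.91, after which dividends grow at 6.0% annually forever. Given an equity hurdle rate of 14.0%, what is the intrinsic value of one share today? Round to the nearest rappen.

CHF 39.51

Deferred-dividend DDM. At t=7 the remaining stream is a growing perpetuity with first payment D_8 = 7.91.
V_7 = D_8/(r−g) = 7.91/(0.14−0.06) = 98.8750
P₀ = V_7/(1+r)^7 = 98.8750/(1+0.14)^7 = 39.5141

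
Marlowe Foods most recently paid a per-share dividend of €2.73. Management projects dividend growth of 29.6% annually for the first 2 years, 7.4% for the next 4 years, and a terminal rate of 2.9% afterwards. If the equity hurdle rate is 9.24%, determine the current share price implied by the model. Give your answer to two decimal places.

€80.08

Three-stage DDM. Project D₁…D_6; terminal Gordon value at t=6 with g = 0.029; discount at r = 0.0924.
D_1 = 3.5381
D_2 = 4.5854
D_3 = 4.9247
D_4 = 5.2891
D_5 = 5.6805
D_6 = 6.1008
TV_6 = 6.2778/(0.0924−0.029) = 99.0184
P₀ = Σ Dₜ/(1+r)ᵗ + TV_6/(1+r)^6 = 80.0821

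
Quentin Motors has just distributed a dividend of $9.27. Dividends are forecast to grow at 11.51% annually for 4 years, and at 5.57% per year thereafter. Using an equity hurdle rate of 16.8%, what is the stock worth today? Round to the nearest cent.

$105.47

Two-stage DDM. Project D₁…D_4 at 0.1151, terminal growth 0.0557, discount at r = 0.168.
D_1 = 10.3370
D_2 = 11.5268
D_3 = 12.8535
D_4 = 14.3329
Terminal value at t=4: TV = D_5/(r−g) = 15.1313/(0.168−0.0557) = 134.7398
P₀ = 10.3370/(1+0.168)^1 + 11.5268/(1+0.168)^2 + 12.8535/(1+0.168)^3 + 14.3329/(1+0.168)^4 + 134.7398/(1+0.168)^4 = 105.4650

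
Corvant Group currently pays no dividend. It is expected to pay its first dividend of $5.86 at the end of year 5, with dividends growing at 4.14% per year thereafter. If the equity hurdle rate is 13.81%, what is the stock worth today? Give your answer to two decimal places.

$36.12

Deferred-dividend DDM. At t=4 the remaining stream is a growing perpetuity with first payment D_5 = 5.86.
V_4 = D_5/(r−g) = 5.86/(0.1381−0.0414) = 60.5998
P₀ = V_4/(1+r)^4 = 60.5998/(1+0.1381)^4 = 36.1201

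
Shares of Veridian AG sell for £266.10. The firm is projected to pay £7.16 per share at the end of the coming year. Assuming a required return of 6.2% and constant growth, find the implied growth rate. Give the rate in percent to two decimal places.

From P₀ = D₁/(r − g), the implied growth is g = r − D₁/P₀.
g = 0.062 − 7.16/266.10 = 0.062 − 0.02691 = 0.03509

3.51%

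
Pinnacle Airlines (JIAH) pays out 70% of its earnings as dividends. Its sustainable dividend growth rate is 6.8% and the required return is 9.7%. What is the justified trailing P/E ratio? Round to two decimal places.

Justified trailing P/E = b(1+g)/(r−g) = 0.70×(1+0.068)/(0.097−0.068) = 25.7793

25.78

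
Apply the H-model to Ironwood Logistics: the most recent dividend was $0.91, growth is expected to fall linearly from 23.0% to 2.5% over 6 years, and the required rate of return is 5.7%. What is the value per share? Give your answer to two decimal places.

H-model: P₀ = D₀[(1+g_L) + H(g_S−g_L)]/(r−g_L), with H = 6/2 = 3.
P₀ = 0.91 × [(1+0.025) + 3×(0.23−0.025)] / (0.057−0.025)
   = 0.91 × 1.6400 / 0.032 = 46.6375

$46.64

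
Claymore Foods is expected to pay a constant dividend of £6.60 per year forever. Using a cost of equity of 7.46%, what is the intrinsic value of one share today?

Zero-growth DDM (perpetuity): P₀ = D/r = 6.60 / 0.0746 = 88.4718

£88.47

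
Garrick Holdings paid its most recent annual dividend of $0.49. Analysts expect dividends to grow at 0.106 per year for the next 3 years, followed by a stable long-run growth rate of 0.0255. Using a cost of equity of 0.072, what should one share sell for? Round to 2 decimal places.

Two-stage DDM. Project D₁…D_3 at 0.106, terminal growth 0.0255, discount at r = 0.072.
D_1 = 0.5419
D_2 = 0.5994
D_3 = 0.6629
Terminal value at t=3: TV = D_4/(r−g) = 0.6798/(0.072−0.0255) = 14.6199
P₀ = 0.5419/(1+0.072)^1 + 0.5994/(1+0.072)^2 + 0.6629/(1+0.072)^3 + 14.6199/(1+0.072)^3 = 13.4327

$13.43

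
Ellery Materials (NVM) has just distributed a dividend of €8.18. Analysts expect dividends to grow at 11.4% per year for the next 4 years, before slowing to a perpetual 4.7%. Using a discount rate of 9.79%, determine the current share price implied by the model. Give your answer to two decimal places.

€212.29

Two-stage DDM. Project D₁…D_4 at 0.114, terminal growth 0.047, discount at r = 0.0979.
D_1 = 9.1125
D_2 = 10.1513
D_3 = 11.3086
D_4 = 12.5978
Terminal value at t=4: TV = D_5/(r−g) = 13.1899/(0.0979−0.047) = 259.1331
P₀ = 9.1125/(1+0.0979)^1 + 10.1513/(1+0.0979)^2 + 11.3086/(1+0.0979)^3 + 12.5978/(1+0.0979)^4 + 259.1331/(1+0.0979)^4 = 212.2867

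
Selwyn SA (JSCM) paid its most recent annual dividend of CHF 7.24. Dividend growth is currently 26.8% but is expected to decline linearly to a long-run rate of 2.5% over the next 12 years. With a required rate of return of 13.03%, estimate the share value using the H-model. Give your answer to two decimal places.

CHF 170.72

H-model: P₀ = D₀[(1+g_L) + H(g_S−g_L)]/(r−g_L), with H = 12/2 = 6.
P₀ = 7.24 × [(1+0.025) + 6×(0.268−0.025)] / (0.1303−0.025)
   = 7.24 × 2.4830 / 0.1053 = 170.7210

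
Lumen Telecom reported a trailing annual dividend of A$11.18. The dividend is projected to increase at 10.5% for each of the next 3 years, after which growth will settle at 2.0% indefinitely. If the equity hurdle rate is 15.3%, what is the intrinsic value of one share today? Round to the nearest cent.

Two-stage DDM. Project D₁…D_3 at 0.105, terminal growth 0.02, discount at r = 0.153.
D_1 = 12.3539
D_2 = 13.6511
D_3 = 15.0844
Terminal value at t=3: TV = D_4/(r−g) = 15.3861/(0.153−0.02) = 115.6850
P₀ = 12.3539/(1+0.153)^1 + 13.6511/(1+0.153)^2 + 15.0844/(1+0.153)^3 + 115.6850/(1+0.153)^3 = 106.2967

A$106.30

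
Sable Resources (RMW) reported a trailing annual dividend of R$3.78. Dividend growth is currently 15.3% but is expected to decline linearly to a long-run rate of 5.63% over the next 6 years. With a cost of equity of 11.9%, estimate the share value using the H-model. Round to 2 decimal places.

H-model: P₀ = D₀[(1+g_L) + H(g_S−g_L)]/(r−g_L), with H = 6/2 = 3.
P₀ = 3.78 × [(1+0.0563) + 3×(0.153−0.0563)] / (0.119−0.0563)
   = 3.78 × 1.3464 / 0.0627 = 81.1705

R$81.17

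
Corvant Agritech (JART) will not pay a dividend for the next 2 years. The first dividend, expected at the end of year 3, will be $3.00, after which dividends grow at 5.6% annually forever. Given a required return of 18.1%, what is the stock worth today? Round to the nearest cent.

$17.21

Deferred-dividend DDM. At t=2 the remaining stream is a growing perpetuity with first payment D_3 = 3.00.
V_2 = D_3/(r−g) = 3.00/(0.181−0.056) = 24.0000
P₀ = V_2/(1+r)^2 = 24.0000/(1+0.181)^2 = 17.2072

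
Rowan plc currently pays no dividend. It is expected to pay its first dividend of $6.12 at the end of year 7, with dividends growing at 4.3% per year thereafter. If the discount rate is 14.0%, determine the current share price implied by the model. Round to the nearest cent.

$28.74

Deferred-dividend DDM. At t=6 the remaining stream is a growing perpetuity with first payment D_7 = 6.12.
V_6 = D_7/(r−g) = 6.12/(0.14−0.043) = 63.0928
P₀ = V_6/(1+r)^6 = 63.0928/(1+0.14)^6 = 28.7442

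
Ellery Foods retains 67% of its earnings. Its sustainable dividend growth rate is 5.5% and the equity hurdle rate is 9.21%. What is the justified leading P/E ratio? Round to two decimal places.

Payout ratio b = 1 − 0.67 = 0.33.
Justified leading P/E = b/(r−g) = 0.33/(0.0921−0.055) = 8.8949

8.89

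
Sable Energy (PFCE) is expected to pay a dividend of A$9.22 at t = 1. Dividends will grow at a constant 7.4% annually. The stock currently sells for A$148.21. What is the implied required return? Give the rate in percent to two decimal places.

13.62%

Rearranging the constant-growth DDM: r = D₁/P₀ + g.
r = 9.2200 / 148.21 + 0.074 = 0.06221 + 0.074 = 0.13621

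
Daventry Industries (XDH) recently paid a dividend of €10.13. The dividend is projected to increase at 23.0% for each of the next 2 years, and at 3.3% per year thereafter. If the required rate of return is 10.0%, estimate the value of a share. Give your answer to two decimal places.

€219.27

Two-stage DDM. Project D₁…D_2 at 0.23, terminal growth 0.033, discount at r = 0.1.
D_1 = 12.4599
D_2 = 15.3257
Terminal value at t=2: TV = D_3/(r−g) = 15.8314/(0.1−0.033) = 236.2899
P₀ = 12.4599/(1+0.1)^1 + 15.3257/(1+0.1)^2 + 236.2899/(1+0.1)^2 = 219.2740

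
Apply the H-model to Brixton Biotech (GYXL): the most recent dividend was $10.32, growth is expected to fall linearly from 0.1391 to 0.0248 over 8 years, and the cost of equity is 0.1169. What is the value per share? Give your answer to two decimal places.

$166.06

H-model: P₀ = D₀[(1+g_L) + H(g_S−g_L)]/(r−g_L), with H = 8/2 = 4.
P₀ = 10.32 × [(1+0.0248) + 4×(0.1391−0.0248)] / (0.1169−0.0248)
   = 10.32 × 1.4820 / 0.0921 = 166.0612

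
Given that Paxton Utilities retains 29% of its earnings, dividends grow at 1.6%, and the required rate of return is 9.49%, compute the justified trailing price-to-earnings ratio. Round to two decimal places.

Payout ratio b = 1 − 0.29 = 0.71.
Justified trailing P/E = b(1+g)/(r−g) = 0.71×(1+0.016)/(0.0949−0.016) = 9.1427

9.14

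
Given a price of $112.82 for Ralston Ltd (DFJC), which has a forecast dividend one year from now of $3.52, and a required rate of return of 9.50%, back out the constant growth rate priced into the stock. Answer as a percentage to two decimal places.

6.38%

From P₀ = D₁/(r − g), the implied growth is g = r − D₁/P₀.
g = 0.095 − 3.52/112.82 = 0.095 − 0.03120 = 0.06380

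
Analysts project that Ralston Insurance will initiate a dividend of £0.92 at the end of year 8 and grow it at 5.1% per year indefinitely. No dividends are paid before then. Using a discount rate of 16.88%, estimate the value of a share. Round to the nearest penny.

£2.62

Deferred-dividend DDM. At t=7 the remaining stream is a growing perpetuity with first payment D_8 = 0.92.
V_7 = D_8/(r−g) = 0.92/(0.1688−0.051) = 7.8098
P₀ = V_7/(1+r)^7 = 7.8098/(1+0.1688)^7 = 2.6210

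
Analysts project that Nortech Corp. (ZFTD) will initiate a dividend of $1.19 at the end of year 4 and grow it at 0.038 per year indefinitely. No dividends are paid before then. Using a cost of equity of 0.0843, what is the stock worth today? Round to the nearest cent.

$20.16

Deferred-dividend DDM. At t=3 the remaining stream is a growing perpetuity with first payment D_4 = 1.19.
V_3 = D_4/(r−g) = 1.19/(0.0843−0.038) = 25.7019
P₀ = V_3/(1+r)^3 = 25.7019/(1+0.0843)^3 = 20.1613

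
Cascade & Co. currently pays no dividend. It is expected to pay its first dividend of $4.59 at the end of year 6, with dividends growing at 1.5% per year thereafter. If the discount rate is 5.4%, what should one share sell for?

Deferred-dividend DDM. At t=5 the remaining stream is a growing perpetuity with first payment D_6 = 4.59.
V_5 = D_6/(r−g) = 4.59/(0.054−0.015) = 117.6923
P₀ = V_5/(1+r)^5 = 117.6923/(1+0.054)^5 = 90.4784

$90.48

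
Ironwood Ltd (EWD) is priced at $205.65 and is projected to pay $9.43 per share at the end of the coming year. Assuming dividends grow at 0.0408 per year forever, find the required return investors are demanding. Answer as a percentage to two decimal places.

8.67%

Rearranging the constant-growth DDM: r = D₁/P₀ + g.
r = 9.4300 / 205.65 + 0.0408 = 0.04585 + 0.0408 = 0.08665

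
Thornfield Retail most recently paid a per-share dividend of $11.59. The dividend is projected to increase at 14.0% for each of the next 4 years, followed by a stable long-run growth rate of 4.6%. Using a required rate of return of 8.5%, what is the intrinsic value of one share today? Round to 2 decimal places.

Two-stage DDM. Project D₁…D_4 at 0.14, terminal growth 0.046, discount at r = 0.085.
D_1 = 13.2126
D_2 = 15.0624
D_3 = 17.1711
D_4 = 19.5750
Terminal value at t=4: TV = D_5/(r−g) = 20.4755/(0.085−0.046) = 525.0128
P₀ = 13.2126/(1+0.085)^1 + 15.0624/(1+0.085)^2 + 17.1711/(1+0.085)^3 + 19.5750/(1+0.085)^4 + 525.0128/(1+0.085)^4 = 431.3763

$431.38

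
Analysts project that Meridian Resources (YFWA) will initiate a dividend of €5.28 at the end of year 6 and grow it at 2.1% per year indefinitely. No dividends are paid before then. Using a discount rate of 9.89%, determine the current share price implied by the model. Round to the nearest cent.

Deferred-dividend DDM. At t=5 the remaining stream is a growing perpetuity with first payment D_6 = 5.28.
V_5 = D_6/(r−g) = 5.28/(0.0989−0.021) = 67.7792
P₀ = V_5/(1+r)^5 = 67.7792/(1+0.0989)^5 = 42.2966

€42.30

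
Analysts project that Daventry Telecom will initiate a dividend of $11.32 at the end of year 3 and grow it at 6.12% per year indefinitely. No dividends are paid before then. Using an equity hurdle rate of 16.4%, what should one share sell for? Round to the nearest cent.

$81.27

Deferred-dividend DDM. At t=2 the remaining stream is a growing perpetuity with first payment D_3 = 11.32.
V_2 = D_3/(r−g) = 11.32/(0.164−0.0612) = 110.1167
P₀ = V_2/(1+r)^2 = 110.1167/(1+0.164)^2 = 81.2732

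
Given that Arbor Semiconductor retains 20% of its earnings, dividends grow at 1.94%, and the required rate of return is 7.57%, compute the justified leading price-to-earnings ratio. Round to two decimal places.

14.21

Payout ratio b = 1 − 0.20 = 0.80.
Justified leading P/E = b/(r−g) = 0.80/(0.0757−0.0194) = 14.2096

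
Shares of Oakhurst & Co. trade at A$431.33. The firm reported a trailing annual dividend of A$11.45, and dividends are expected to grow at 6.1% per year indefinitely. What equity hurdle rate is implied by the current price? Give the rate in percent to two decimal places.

8.92%

Rearranging the constant-growth DDM: r = D₁/P₀ + g.
D₁ = 11.45 × (1 + 0.061) = 12.1484.
r = 12.1484 / 431.33 + 0.061 = 0.02817 + 0.061 = 0.08917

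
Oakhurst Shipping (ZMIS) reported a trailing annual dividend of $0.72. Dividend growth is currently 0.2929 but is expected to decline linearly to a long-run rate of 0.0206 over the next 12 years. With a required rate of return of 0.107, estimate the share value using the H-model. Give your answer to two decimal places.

$22.12

H-model: P₀ = D₀[(1+g_L) + H(g_S−g_L)]/(r−g_L), with H = 12/2 = 6.
P₀ = 0.72 × [(1+0.0206) + 6×(0.2929−0.0206)] / (0.107−0.0206)
   = 0.72 × 2.6544 / 0.0864 = 22.1200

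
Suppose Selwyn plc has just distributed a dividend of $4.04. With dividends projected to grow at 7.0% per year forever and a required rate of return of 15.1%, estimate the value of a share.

$53.37

Gordon growth model: P₀ = D₁/(r − g). D₁ = 4.04 × (1 + 0.07) = 4.3228.
P₀ = 4.3228 / (0.151 − 0.07) = 4.3228 / 0.081 = 53.3679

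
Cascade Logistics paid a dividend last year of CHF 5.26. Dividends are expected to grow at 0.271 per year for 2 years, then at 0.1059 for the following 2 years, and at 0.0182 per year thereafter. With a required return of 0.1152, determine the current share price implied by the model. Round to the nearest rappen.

CHF 96.85

Three-stage DDM. Project D₁…D_4; terminal Gordon value at t=4 with g = 0.0182; discount at r = 0.1152.
D_1 = 6.6855
D_2 = 8.4972
D_3 = 9.3971
D_4 = 10.3922
TV_4 = 10.5814/(0.1152−0.0182) = 109.0862
P₀ = Σ Dₜ/(1+r)ᵗ + TV_4/(1+r)^4 = 96.8491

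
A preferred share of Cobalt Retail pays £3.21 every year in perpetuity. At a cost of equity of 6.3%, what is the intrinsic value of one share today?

£50.95

Zero-growth DDM (perpetuity): P₀ = D/r = 3.21 / 0.063 = 50.9524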